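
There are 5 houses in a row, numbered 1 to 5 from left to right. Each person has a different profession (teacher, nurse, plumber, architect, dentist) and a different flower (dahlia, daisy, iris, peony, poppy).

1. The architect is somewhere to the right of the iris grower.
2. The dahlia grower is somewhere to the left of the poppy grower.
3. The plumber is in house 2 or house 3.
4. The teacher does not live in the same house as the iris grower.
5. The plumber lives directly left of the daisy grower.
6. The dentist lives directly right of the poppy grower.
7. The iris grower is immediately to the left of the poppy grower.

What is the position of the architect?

The only flower still possible for house 5 is peony.
The plumber is narrowed to house 2 or 3; consider each.
Placing it in house 2 leads to a contradiction, so it's in house 3.
From clue 5, the daisy grower must be in house 4.
The dentist is in house 4 (clue 6).
Clue 6: the poppy grower is in house 3.
The iris grower is in house 2 (clue 7).
So house 1 gets dahlia for flower.
From clue 1, the architect must be in house 5.
The only profession still possible for house 2 is nurse.
The only profession still possible for house 1 is teacher.
So: house 1 = teacher/dahlia, house 2 = nurse/iris, house 3 = plumber/poppy, house 4 = dentist/daisy, house 5 = architect/peony.

5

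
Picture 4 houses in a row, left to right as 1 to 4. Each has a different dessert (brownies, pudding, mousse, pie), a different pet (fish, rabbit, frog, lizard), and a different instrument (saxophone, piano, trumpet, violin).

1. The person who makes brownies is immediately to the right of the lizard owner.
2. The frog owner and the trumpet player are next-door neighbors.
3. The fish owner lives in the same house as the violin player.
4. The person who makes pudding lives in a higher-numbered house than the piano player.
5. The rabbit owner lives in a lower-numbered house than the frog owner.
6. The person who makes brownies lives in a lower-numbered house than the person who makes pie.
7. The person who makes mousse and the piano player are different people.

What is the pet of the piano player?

frog

House 1's dessert must be mousse (nothing else left).
House 2's dessert must be brownies (nothing else left).
From clue 1, the lizard owner must be in house 1.
So house 1 gets saxophone for instrument.
The person who makes pie is narrowed to house 3 or 4; consider each.
Placing it in house 4 leads to a contradiction, so it's in house 3.
House 4 dessert: only pudding fits.
The frog owner is narrowed to house 3 or 4; consider each.
Placing it in house 4 leads to a contradiction, so it's in house 3.
From clue 5, the rabbit owner must be in house 2.
House 4 pet: only fish fits.
Clue 3 places the violin player in house 4.
That leaves piano as the instrument for house 3.
House 2 instrument: only trumpet fits.
So: house 1 = mousse/lizard/saxophone, house 2 = brownies/rabbit/trumpet, house 3 = pie/frog/piano, house 4 = pudding/fish/violin.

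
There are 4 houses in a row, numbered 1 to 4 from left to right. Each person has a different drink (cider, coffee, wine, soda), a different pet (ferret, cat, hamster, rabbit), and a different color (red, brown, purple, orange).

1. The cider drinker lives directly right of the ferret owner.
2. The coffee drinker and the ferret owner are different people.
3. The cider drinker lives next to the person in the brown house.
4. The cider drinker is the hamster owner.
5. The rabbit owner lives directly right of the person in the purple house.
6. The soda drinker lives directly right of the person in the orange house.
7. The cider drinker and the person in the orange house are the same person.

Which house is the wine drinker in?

1

The cider drinker is narrowed to house 2 or 3; consider each.
Placing it in house 3 leads to a contradiction, so it's in house 2.
Clue 1 places the ferret owner in house 1.
By clue 4, the hamster owner is in house 2.
The person in the orange house is in house 2 (clue 7).
So house 1 gets wine for drink.
The only color still possible for house 4 is red.
By clue 5, the rabbit owner is in house 4.
Clue 5: the person in the purple house is in house 3.
Clue 6 places the soda drinker in house 3.
That leaves coffee as the drink for house 4.
House 3 pet: only cat fits.
House 1's color must be brown (nothing else left).
So: house 1 = wine/ferret/brown, house 2 = cider/hamster/orange, house 3 = soda/cat/purple, house 4 = coffee/rabbit/red.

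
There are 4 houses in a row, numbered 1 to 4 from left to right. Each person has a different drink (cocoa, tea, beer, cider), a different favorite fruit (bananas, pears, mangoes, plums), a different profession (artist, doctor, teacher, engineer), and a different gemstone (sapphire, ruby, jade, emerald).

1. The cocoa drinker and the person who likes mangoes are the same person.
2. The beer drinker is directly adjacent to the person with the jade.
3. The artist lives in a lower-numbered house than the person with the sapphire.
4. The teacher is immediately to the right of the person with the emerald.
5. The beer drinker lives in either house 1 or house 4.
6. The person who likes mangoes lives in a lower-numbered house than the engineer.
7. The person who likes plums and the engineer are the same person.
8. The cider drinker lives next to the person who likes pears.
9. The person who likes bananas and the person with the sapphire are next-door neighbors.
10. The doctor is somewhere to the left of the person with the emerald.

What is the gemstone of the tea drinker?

The only gemstone still possible for house 1 is ruby.
So house 4 gets sapphire for gemstone.
Clue 9: the person who likes bananas is in house 3.
The beer drinker is narrowed to house 1 or 4; consider each.
Placing it in house 1 leads to a contradiction, so it's in house 4.
From clue 2, the person with the jade must be in house 3.
So house 2 gets emerald for gemstone.
By clue 4, the teacher is in house 3.
The doctor is in house 1 (clue 10).
House 4's profession must be engineer (nothing else left).
Clue 7 places the person who likes plums in house 4.
That leaves artist as the profession for house 2.
The cocoa drinker is narrowed to house 1 or 2; consider each.
Placing it in house 2 leads to a contradiction, so it's in house 1.
Clue 1 places the person who likes mangoes in house 1.
House 2 favorite fruit: only pears fits.
Clue 8: the cider drinker is in house 3.
So house 2 gets tea for drink.
So: house 1 = cocoa/mangoes/doctor/ruby, house 2 = tea/pears/artist/emerald, house 3 = cider/bananas/teacher/jade, house 4 = beer/plums/engineer/sapphire.

emerald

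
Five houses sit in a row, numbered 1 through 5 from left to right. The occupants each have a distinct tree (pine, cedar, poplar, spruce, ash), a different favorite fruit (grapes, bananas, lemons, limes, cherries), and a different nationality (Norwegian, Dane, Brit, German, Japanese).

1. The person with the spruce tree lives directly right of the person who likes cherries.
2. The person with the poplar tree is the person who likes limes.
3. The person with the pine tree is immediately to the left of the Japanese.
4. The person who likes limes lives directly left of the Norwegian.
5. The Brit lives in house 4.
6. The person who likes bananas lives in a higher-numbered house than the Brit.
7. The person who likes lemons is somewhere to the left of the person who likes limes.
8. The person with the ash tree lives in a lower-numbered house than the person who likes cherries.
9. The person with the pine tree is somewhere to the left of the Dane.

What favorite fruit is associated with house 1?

From clue 5, the Brit must be in house 4.
Clue 6 places the person who likes bananas in house 5.
House 1's nationality must be German (nothing else left).
The person with the poplar tree is narrowed to house 2 or 4; consider each.
Placing it in house 4 leads to a contradiction, so it's in house 2.
By clue 2, the person who likes limes is in house 2.
Clue 4 places the Norwegian in house 3.
From clue 7, the person who likes lemons must be in house 1.
The person with the ash tree is narrowed to house 1 or 3; consider each.
Placing it in house 1 leads to a contradiction, so it's in house 3.
Clue 8: the person who likes cherries is in house 4.
So house 3 gets grapes for favorite fruit.
The person with the spruce tree is in house 5 (clue 1).
The person with the cedar tree is narrowed to house 1 or 4; consider each.
Placing it in house 1 leads to a contradiction, so it's in house 4.
The only tree still possible for house 1 is pine.
The Japanese is in house 2 (clue 3).
House 5 nationality: only Dane fits.
So: house 1 = pine/lemons/German, house 2 = poplar/limes/Japanese, house 3 = ash/grapes/Norwegian, house 4 = cedar/cherries/Brit, house 5 = spruce/bananas/Dane.

lemons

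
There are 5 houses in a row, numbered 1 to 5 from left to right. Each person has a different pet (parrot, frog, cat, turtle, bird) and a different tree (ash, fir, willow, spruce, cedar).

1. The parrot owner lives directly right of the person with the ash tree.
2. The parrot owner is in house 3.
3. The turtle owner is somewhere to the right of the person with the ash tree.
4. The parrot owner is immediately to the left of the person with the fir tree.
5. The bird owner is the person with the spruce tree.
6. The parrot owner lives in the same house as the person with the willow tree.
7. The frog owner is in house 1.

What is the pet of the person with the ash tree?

Clue 2: the parrot owner is in house 3.
The person with the fir tree is in house 4 (clue 4).
Clue 6: the person with the willow tree is in house 3.
Clue 7: the frog owner is in house 1.
By clue 1, the person with the ash tree is in house 2.
So house 1 gets cedar for tree.
The only tree still possible for house 5 is spruce.
From clue 5, the bird owner must be in house 5.
So house 2 gets cat for pet.
That leaves turtle as the pet for house 4.
So: house 1 = frog/cedar, house 2 = cat/ash, house 3 = parrot/willow, house 4 = turtle/fir, house 5 = bird/spruce.

cat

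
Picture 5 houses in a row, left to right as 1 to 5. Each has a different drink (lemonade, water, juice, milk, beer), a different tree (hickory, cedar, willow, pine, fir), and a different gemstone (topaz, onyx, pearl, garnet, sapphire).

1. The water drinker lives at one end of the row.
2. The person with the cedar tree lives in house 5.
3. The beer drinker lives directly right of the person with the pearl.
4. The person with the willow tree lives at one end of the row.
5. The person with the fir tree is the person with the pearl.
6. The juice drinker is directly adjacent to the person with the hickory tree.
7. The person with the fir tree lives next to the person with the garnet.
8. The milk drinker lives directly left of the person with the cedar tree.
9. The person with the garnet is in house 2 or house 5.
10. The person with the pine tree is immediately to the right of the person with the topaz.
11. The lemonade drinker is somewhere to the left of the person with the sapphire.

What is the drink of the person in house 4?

milk

By clue 2, the person with the cedar tree is in house 5.
Clue 8: the milk drinker is in house 4.
House 1 tree: only willow fits.
Clue 7 places the person with the fir tree in house 4.
Clue 7: the person with the garnet is in house 5.
By clue 5, the person with the pearl is in house 4.
Clue 3: the beer drinker is in house 5.
That leaves juice as the drink for house 3.
The person with the hickory tree is in house 2 (clue 6).
House 1's drink must be water (nothing else left).
That leaves lemonade as the drink for house 2.
House 3's tree must be pine (nothing else left).
The person with the topaz is in house 2 (clue 10).
By clue 11, the person with the sapphire is in house 3.
So house 1 gets onyx for gemstone.
So: house 1 = water/willow/onyx, house 2 = lemonade/hickory/topaz, house 3 = juice/pine/sapphire, house 4 = milk/fir/pearl, house 5 = beer/cedar/garnet.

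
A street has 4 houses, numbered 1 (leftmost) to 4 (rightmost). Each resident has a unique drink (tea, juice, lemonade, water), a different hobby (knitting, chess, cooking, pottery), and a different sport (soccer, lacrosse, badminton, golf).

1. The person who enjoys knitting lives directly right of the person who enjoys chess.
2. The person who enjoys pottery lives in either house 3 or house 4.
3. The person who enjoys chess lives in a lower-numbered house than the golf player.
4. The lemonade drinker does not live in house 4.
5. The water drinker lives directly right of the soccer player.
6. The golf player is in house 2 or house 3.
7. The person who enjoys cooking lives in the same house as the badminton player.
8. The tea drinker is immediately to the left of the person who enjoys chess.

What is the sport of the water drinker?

golf

House 1's hobby must be cooking (nothing else left).
By clue 3, the person who enjoys chess is in house 2.
Clue 3: the golf player is in house 3.
From clue 7, the badminton player must be in house 1.
By clue 8, the tea drinker is in house 1.
That leaves lacrosse as the sport for house 4.
From clue 1, the person who enjoys knitting must be in house 3.
From clue 5, the water drinker must be in house 3.
House 4's drink must be juice (nothing else left).
House 4 hobby: only pottery fits.
So house 2 gets soccer for sport.
House 2 drink: only lemonade fits.
So: house 1 = tea/cooking/badminton, house 2 = lemonade/chess/soccer, house 3 = water/knitting/golf, house 4 = juice/pottery/lacrosse.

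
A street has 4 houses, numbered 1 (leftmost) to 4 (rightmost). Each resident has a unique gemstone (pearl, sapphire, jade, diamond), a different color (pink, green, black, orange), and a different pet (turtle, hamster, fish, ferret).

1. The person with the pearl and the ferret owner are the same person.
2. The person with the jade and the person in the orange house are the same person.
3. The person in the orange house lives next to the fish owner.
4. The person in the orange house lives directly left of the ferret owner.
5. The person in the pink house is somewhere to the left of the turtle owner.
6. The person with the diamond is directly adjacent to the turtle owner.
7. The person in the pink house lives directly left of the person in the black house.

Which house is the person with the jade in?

3

The person with the jade is narrowed to house 1 or 2 or 3; consider each.
Placing it in house 1 and house 2 leads to a contradiction, so it's in house 3.
From clue 2, the person in the orange house must be in house 3.
From clue 4, the ferret owner must be in house 4.
So house 1 gets hamster for pet.
House 3 pet: only turtle fits.
The person with the pearl is in house 4 (clue 1).
From clue 7, the person in the pink house must be in house 1.
The person in the black house is in house 2 (clue 7).
House 1's gemstone must be sapphire (nothing else left).
The only gemstone still possible for house 2 is diamond.
The only color still possible for house 4 is green.
That leaves fish as the pet for house 2.
So: house 1 = sapphire/pink/hamster, house 2 = diamond/black/fish, house 3 = jade/orange/turtle, house 4 = pearl/green/ferret.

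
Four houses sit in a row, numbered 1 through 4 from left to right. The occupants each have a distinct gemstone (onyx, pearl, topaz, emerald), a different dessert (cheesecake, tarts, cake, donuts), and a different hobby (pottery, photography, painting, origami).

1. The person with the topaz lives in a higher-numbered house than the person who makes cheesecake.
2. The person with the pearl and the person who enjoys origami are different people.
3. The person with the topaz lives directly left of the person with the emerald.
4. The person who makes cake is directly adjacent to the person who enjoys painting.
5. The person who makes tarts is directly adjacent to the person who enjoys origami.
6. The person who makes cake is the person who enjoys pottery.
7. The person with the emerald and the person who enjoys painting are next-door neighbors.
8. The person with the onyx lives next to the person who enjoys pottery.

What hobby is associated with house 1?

The person with the emerald is narrowed to house 3 or 4; consider each.
Placing it in house 3 leads to a contradiction, so it's in house 4.
The person with the topaz is in house 3 (clue 3).
The person who enjoys painting is in house 3 (clue 7).
The person with the onyx is in house 1 (clue 8).
The person who enjoys pottery is in house 2 (clue 8).
So house 2 gets pearl for gemstone.
By clue 6, the person who makes cake is in house 2.
That leaves donuts as the dessert for house 4.
The person who enjoys origami is in house 4 (clue 5).
House 1's dessert must be cheesecake (nothing else left).
House 3 dessert: only tarts fits.
That leaves photography as the hobby for house 1.
So: house 1 = onyx/cheesecake/photography, house 2 = pearl/cake/pottery, house 3 = topaz/tarts/painting, house 4 = emerald/donuts/origami.

photography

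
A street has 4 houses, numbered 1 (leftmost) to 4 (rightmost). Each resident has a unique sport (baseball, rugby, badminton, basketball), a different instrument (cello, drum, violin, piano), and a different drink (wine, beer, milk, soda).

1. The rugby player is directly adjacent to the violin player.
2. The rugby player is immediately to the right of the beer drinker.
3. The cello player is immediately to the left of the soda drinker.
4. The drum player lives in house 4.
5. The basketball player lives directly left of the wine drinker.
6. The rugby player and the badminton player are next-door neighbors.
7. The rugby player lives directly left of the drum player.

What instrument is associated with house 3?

cello

Clue 4: the drum player is in house 4.
The rugby player is in house 3 (clue 7).
By clue 1, the violin player is in house 2.
Clue 2: the beer drinker is in house 2.
House 1 drink: only milk fits.
So house 4 gets soda for drink.
By clue 3, the cello player is in house 3.
By clue 5, the basketball player is in house 2.
So house 1 gets baseball for sport.
So house 4 gets badminton for sport.
The only instrument still possible for house 1 is piano.
So house 3 gets wine for drink.
So: house 1 = baseball/piano/milk, house 2 = basketball/violin/beer, house 3 = rugby/cello/wine, house 4 = badminton/drum/soda.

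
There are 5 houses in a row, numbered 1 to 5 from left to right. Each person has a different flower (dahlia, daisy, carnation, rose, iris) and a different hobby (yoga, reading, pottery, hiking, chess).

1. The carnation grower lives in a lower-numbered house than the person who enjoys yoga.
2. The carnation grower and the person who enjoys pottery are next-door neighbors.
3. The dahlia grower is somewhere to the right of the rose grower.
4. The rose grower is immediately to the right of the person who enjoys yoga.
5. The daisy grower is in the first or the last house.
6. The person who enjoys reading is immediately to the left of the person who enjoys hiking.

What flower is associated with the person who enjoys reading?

rose

The carnation grower is narrowed to house 1 or 2; consider each.
Placing it in house 1 leads to a contradiction, so it's in house 2.
Clue 1: the person who enjoys yoga is in house 3.
Clue 4 places the rose grower in house 4.
House 3 flower: only iris fits.
The only hobby still possible for house 1 is pottery.
From clue 6, the person who enjoys reading must be in house 4.
The person who enjoys hiking is in house 5 (clue 6).
So house 1 gets daisy for flower.
That leaves dahlia as the flower for house 5.
The only hobby still possible for house 2 is chess.
So: house 1 = daisy/pottery, house 2 = carnation/chess, house 3 = iris/yoga, house 4 = rose/reading, house 5 = dahlia/hiking.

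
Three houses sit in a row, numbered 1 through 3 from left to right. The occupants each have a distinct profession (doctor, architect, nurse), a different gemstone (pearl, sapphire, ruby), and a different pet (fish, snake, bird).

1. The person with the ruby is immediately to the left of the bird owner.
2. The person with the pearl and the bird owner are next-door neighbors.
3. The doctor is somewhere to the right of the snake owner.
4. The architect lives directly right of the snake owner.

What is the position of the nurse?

1

So house 1 gets nurse for profession.
The architect is narrowed to house 2 or 3; consider each.
Placing it in house 3 leads to a contradiction, so it's in house 2.
Clue 4: the snake owner is in house 1.
That leaves doctor as the profession for house 3.
The person with the ruby is narrowed to house 1 or 2; consider each.
Placing it in house 2 leads to a contradiction, so it's in house 1.
Clue 1: the bird owner is in house 2.
That leaves sapphire as the gemstone for house 2.
House 3 gemstone: only pearl fits.
So house 3 gets fish for pet.
So: house 1 = nurse/ruby/snake, house 2 = architect/sapphire/bird, house 3 = doctor/pearl/fish.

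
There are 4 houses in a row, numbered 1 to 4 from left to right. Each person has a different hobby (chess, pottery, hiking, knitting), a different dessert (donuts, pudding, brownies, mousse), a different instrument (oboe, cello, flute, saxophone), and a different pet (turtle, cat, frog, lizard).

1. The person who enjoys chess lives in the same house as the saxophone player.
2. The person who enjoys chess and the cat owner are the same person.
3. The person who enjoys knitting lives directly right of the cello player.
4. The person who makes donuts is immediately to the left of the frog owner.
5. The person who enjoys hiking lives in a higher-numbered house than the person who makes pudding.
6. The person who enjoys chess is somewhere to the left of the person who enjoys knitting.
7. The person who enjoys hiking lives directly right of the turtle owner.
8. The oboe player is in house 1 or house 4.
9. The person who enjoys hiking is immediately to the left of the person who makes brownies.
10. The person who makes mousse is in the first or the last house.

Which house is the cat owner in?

1

The person who enjoys hiking is narrowed to house 2 or 3; consider each.
Placing it in house 2 leads to a contradiction, so it's in house 3.
Clue 7: the turtle owner is in house 2.
By clue 9, the person who makes brownies is in house 4.
So house 1 gets mousse for dessert.
That leaves donuts as the dessert for house 3.
From clue 2, the person who enjoys chess must be in house 1.
From clue 2, the cat owner must be in house 1.
Clue 4 places the frog owner in house 4.
House 2 dessert: only pudding fits.
House 3 pet: only lizard fits.
Clue 1 places the saxophone player in house 1.
So house 2 gets flute for instrument.
House 3's instrument must be cello (nothing else left).
So house 4 gets oboe for instrument.
From clue 3, the person who enjoys knitting must be in house 4.
So house 2 gets pottery for hobby.
So: house 1 = chess/mousse/saxophone/cat, house 2 = pottery/pudding/flute/turtle, house 3 = hiking/donuts/cello/lizard, house 4 = knitting/brownies/oboe/frog.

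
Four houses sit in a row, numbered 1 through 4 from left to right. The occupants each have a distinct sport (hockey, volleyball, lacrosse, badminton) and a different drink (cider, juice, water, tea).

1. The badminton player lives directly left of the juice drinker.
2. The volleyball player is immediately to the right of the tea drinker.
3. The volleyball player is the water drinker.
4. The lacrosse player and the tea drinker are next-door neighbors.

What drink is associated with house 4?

The badminton player is narrowed to house 1 or 2 or 3; consider each.
Placing it in house 2 and house 3 leads to a contradiction, so it's in house 1.
By clue 1, the juice drinker is in house 2.
The volleyball player is in house 4 (clue 3).
Clue 3: the water drinker is in house 4.
House 2 sport: only lacrosse fits.
So house 3 gets hockey for sport.
By clue 2, the tea drinker is in house 3.
House 1's drink must be cider (nothing else left).
So: house 1 = badminton/cider, house 2 = lacrosse/juice, house 3 = hockey/tea, house 4 = volleyball/water.

water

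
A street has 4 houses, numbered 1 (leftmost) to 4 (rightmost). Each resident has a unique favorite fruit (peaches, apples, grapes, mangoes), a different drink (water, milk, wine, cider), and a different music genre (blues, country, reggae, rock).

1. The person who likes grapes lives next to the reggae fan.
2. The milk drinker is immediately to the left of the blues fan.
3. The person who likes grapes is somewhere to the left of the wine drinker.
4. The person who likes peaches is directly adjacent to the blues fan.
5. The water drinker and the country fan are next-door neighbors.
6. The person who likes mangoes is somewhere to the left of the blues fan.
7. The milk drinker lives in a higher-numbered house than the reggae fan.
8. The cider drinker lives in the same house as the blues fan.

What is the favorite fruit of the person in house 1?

House 1's drink must be water (nothing else left).
By clue 5, the country fan is in house 2.
So house 1 gets reggae for music genre.
Clue 1: the person who likes grapes is in house 2.
So house 2 gets milk for drink.
Clue 2: the blues fan is in house 3.
The person who likes peaches is in house 4 (clue 4).
From clue 6, the person who likes mangoes must be in house 1.
By clue 8, the cider drinker is in house 3.
House 3 favorite fruit: only apples fits.
So house 4 gets wine for drink.
So house 4 gets rock for music genre.
So: house 1 = mangoes/water/reggae, house 2 = grapes/milk/country, house 3 = apples/cider/blues, house 4 = peaches/wine/rock.

mangoes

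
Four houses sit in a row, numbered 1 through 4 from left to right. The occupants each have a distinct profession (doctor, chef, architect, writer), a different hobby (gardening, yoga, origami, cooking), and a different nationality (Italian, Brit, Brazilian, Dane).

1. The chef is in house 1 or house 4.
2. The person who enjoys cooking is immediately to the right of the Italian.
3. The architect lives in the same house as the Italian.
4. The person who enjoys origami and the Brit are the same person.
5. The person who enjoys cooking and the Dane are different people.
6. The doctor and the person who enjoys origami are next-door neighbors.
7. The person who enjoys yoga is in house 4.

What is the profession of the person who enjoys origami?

writer

By clue 7, the person who enjoys yoga is in house 4.
The architect is narrowed to house 1 or 2; consider each.
Placing it in house 2 leads to a contradiction, so it's in house 1.
Clue 3: the Italian is in house 1.
Clue 2: the person who enjoys cooking is in house 2.
So house 4 gets chef for profession.
House 1 hobby: only gardening fits.
So house 3 gets origami for hobby.
By clue 4, the Brit is in house 3.
The doctor is in house 2 (clue 6).
So house 3 gets writer for profession.
House 2's nationality must be Brazilian (nothing else left).
The only nationality still possible for house 4 is Dane.
So: house 1 = architect/gardening/Italian, house 2 = doctor/cooking/Brazilian, house 3 = writer/origami/Brit, house 4 = chef/yoga/Dane.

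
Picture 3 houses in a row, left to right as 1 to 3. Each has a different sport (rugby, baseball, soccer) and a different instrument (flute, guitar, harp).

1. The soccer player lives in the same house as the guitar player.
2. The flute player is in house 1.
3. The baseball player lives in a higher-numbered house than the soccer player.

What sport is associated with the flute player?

rugby

From clue 2, the flute player must be in house 1.
The soccer player is in house 2 (clue 1).
The guitar player is in house 2 (clue 1).
By clue 3, the baseball player is in house 3.
The only sport still possible for house 1 is rugby.
House 3's instrument must be harp (nothing else left).
So: house 1 = rugby/flute, house 2 = soccer/guitar, house 3 = baseball/harp.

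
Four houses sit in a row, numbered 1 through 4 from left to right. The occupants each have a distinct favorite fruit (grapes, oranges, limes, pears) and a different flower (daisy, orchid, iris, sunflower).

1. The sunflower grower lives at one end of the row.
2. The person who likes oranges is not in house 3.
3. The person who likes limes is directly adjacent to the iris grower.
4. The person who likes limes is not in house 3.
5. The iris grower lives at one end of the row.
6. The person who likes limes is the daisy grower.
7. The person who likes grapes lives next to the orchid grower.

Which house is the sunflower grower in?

4

House 3 flower: only orchid fits.
From clue 3, the person who likes limes must be in house 2.
From clue 3, the iris grower must be in house 1.
Clue 6: the daisy grower is in house 2.
That leaves pears as the favorite fruit for house 3.
The only flower still possible for house 4 is sunflower.
House 1's favorite fruit must be oranges (nothing else left).
So house 4 gets grapes for favorite fruit.
So: house 1 = oranges/iris, house 2 = limes/daisy, house 3 = pears/orchid, house 4 = grapes/sunflower.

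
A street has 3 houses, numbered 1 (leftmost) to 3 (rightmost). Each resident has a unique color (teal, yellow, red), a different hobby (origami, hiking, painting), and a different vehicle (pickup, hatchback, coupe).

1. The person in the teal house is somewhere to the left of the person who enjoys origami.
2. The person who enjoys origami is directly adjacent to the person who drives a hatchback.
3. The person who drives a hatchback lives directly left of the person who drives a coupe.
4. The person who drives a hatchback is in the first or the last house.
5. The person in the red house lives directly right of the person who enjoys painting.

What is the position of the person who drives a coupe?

Clue 4: the person who drives a hatchback is in house 1.
The person who enjoys origami is in house 2 (clue 2).
From clue 3, the person who drives a coupe must be in house 2.
House 1's hobby must be painting (nothing else left).
That leaves hiking as the hobby for house 3.
So house 3 gets pickup for vehicle.
Clue 1 places the person in the teal house in house 1.
From clue 5, the person in the red house must be in house 2.
The only color still possible for house 3 is yellow.
So: house 1 = teal/painting/hatchback, house 2 = red/origami/coupe, house 3 = yellow/hiking/pickup.

2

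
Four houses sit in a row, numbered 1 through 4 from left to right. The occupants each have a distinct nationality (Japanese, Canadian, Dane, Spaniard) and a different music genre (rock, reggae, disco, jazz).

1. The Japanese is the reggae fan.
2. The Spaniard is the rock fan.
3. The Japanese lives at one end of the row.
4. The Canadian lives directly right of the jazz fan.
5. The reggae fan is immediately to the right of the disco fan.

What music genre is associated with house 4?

reggae

Clue 1 places the Japanese in house 4.
Clue 1: the reggae fan is in house 4.
From clue 5, the disco fan must be in house 3.
The Canadian is narrowed to house 2 or 3; consider each.
Placing it in house 2 leads to a contradiction, so it's in house 3.
Clue 4 places the jazz fan in house 2.
That leaves rock as the music genre for house 1.
Clue 2: the Spaniard is in house 1.
That leaves Dane as the nationality for house 2.
So: house 1 = Spaniard/rock, house 2 = Dane/jazz, house 3 = Canadian/disco, house 4 = Japanese/reggae.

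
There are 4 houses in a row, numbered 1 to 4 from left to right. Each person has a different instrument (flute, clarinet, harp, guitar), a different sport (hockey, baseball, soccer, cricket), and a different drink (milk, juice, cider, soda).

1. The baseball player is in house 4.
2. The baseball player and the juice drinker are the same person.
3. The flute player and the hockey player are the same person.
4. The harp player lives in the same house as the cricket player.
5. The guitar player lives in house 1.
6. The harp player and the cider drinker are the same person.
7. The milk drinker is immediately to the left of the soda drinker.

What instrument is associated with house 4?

clarinet

Clue 1 places the baseball player in house 4.
Clue 2: the juice drinker is in house 4.
By clue 5, the guitar player is in house 1.
That leaves clarinet as the instrument for house 4.
The only sport still possible for house 1 is soccer.
House 1 drink: only milk fits.
By clue 7, the soda drinker is in house 2.
That leaves cider as the drink for house 3.
By clue 6, the harp player is in house 3.
House 2's instrument must be flute (nothing else left).
The hockey player is in house 2 (clue 3).
Clue 4: the cricket player is in house 3.
So: house 1 = guitar/soccer/milk, house 2 = flute/hockey/soda, house 3 = harp/cricket/cider, house 4 = clarinet/baseball/juice.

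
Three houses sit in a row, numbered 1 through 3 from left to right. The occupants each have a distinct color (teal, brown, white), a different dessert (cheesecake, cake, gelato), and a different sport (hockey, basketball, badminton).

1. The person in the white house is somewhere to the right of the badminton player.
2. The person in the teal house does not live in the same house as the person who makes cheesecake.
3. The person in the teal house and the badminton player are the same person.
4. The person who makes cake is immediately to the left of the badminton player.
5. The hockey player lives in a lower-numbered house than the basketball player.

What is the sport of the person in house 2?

badminton

Clue 4: the person who makes cake is in house 1.
From clue 4, the badminton player must be in house 2.
House 1 sport: only hockey fits.
House 3 sport: only basketball fits.
Clue 1: the person in the white house is in house 3.
Clue 3 places the person in the teal house in house 2.
House 1's color must be brown (nothing else left).
Clue 2 places the person who makes cheesecake in house 3.
House 2 dessert: only gelato fits.
So: house 1 = brown/cake/hockey, house 2 = teal/gelato/badminton, house 3 = white/cheesecake/basketball.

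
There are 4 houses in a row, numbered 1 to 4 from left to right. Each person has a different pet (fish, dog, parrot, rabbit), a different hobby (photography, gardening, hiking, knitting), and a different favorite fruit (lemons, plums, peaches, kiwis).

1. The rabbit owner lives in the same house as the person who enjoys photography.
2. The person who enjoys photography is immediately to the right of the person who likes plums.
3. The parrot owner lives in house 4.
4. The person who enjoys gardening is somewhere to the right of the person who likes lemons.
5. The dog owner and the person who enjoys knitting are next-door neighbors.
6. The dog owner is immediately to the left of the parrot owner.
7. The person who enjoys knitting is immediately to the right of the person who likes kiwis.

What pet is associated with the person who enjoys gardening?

dog

Clue 3: the parrot owner is in house 4.
From clue 6, the dog owner must be in house 3.
That leaves hiking as the hobby for house 1.
That leaves peaches as the favorite fruit for house 4.
The rabbit owner is in house 2 (clue 1).
From clue 1, the person who enjoys photography must be in house 2.
Clue 2: the person who likes plums is in house 1.
So house 1 gets fish for pet.
House 3 hobby: only gardening fits.
That leaves knitting as the hobby for house 4.
House 2 favorite fruit: only lemons fits.
House 3's favorite fruit must be kiwis (nothing else left).
So: house 1 = fish/hiking/plums, house 2 = rabbit/photography/lemons, house 3 = dog/gardening/kiwis, house 4 = parrot/knitting/peaches.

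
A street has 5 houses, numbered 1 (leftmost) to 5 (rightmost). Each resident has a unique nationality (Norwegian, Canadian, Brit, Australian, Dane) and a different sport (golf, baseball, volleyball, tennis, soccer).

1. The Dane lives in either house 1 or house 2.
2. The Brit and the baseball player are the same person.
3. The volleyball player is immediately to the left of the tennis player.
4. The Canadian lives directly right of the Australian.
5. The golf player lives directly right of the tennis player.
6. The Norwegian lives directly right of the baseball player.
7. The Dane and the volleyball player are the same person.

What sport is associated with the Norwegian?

The only sport still possible for house 5 is soccer.
The Dane is narrowed to house 1 or 2; consider each.
Placing it in house 2 leads to a contradiction, so it's in house 1.
From clue 7, the volleyball player must be in house 1.
Clue 3 places the tennis player in house 2.
By clue 5, the golf player is in house 3.
The only sport still possible for house 4 is baseball.
The Brit is in house 4 (clue 2).
By clue 6, the Norwegian is in house 5.
That leaves Australian as the nationality for house 2.
House 3 nationality: only Canadian fits.
So: house 1 = Dane/volleyball, house 2 = Australian/tennis, house 3 = Canadian/golf, house 4 = Brit/baseball, house 5 = Norwegian/soccer.

soccer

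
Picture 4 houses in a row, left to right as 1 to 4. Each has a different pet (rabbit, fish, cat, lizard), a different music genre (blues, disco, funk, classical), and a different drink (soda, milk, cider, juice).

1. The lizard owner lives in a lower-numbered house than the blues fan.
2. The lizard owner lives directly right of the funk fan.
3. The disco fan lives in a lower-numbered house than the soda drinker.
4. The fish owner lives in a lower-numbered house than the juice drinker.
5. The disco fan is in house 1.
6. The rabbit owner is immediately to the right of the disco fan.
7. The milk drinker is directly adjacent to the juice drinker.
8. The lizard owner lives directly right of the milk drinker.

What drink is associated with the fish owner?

From clue 5, the disco fan must be in house 1.
The rabbit owner is in house 2 (clue 6).
That leaves lizard as the pet for house 3.
House 4's pet must be cat (nothing else left).
So house 2 gets funk for music genre.
Clue 1 places the blues fan in house 4.
Clue 8: the milk drinker is in house 2.
The only pet still possible for house 1 is fish.
So house 3 gets classical for music genre.
House 1's drink must be cider (nothing else left).
The only drink still possible for house 3 is juice.
So house 4 gets soda for drink.
So: house 1 = fish/disco/cider, house 2 = rabbit/funk/milk, house 3 = lizard/classical/juice, house 4 = cat/blues/soda.

cider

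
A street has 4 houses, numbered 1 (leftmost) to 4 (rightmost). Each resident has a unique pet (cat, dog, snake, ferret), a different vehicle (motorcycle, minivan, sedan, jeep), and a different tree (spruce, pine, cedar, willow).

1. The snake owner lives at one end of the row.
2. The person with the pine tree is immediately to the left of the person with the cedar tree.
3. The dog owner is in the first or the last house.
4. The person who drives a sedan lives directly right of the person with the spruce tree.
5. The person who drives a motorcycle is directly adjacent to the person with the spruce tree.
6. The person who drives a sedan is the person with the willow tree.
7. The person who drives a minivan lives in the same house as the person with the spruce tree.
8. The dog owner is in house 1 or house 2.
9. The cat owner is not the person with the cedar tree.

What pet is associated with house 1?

dog

By clue 8, the dog owner is in house 1.
House 4 pet: only snake fits.
The cat owner is narrowed to house 2 or 3; consider each.
Placing it in house 2 leads to a contradiction, so it's in house 3.
That leaves ferret as the pet for house 2.
The person with the cedar tree is narrowed to house 2 or 4; consider each.
Placing it in house 4 leads to a contradiction, so it's in house 2.
Clue 2: the person with the pine tree is in house 1.
House 4 tree: only willow fits.
The person who drives a sedan is in house 4 (clue 4).
From clue 7, the person who drives a minivan must be in house 3.
House 1's vehicle must be jeep (nothing else left).
The only vehicle still possible for house 2 is motorcycle.
So house 3 gets spruce for tree.
So: house 1 = dog/jeep/pine, house 2 = ferret/motorcycle/cedar, house 3 = cat/minivan/spruce, house 4 = snake/sedan/willow.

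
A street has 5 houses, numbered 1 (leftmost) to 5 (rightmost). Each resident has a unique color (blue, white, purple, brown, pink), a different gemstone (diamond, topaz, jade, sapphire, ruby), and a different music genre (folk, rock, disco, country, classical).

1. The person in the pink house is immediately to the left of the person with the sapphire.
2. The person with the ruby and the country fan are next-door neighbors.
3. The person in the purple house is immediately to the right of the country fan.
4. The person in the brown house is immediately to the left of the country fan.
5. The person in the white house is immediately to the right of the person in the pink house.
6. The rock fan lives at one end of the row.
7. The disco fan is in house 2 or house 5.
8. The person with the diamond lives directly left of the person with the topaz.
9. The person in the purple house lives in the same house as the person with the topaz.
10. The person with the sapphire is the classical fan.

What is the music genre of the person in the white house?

classical

The disco fan is narrowed to house 2 or 5; consider each.
Placing it in house 2 leads to a contradiction, so it's in house 5.
House 1's music genre must be rock (nothing else left).
The person in the brown house is narrowed to house 1 or 2 or 3; consider each.
Placing it in house 1 and house 2 leads to a contradiction, so it's in house 3.
Clue 4: the country fan is in house 4.
By clue 3, the person in the purple house is in house 5.
Clue 5: the person in the white house is in house 2.
Clue 5 places the person in the pink house in house 1.
Clue 9: the person with the topaz is in house 5.
So house 4 gets blue for color.
So house 1 gets jade for gemstone.
House 3's gemstone must be ruby (nothing else left).
That leaves diamond as the gemstone for house 4.
From clue 10, the classical fan must be in house 2.
That leaves sapphire as the gemstone for house 2.
House 3 music genre: only folk fits.
So: house 1 = pink/jade/rock, house 2 = white/sapphire/classical, house 3 = brown/ruby/folk, house 4 = blue/diamond/country, house 5 = purple/topaz/disco.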